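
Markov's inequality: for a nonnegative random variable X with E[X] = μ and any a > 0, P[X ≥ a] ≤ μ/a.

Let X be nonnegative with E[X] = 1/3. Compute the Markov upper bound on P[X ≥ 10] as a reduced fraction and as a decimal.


μ = E[X] = 1/3, a = 10.
Markov: P[X ≥ 10] ≤ μ/a = (1/3)/10 = 1/30.
Numerically: ≈ 0.033.
(Since a = 10 > μ = 0.333, the bound 1/30 is < 1 and informative.)

P[X ≥ 10] ≤ 1/30 ≈ 0.033.


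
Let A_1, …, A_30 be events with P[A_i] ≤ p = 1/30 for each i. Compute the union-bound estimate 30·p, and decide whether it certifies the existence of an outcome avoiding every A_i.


Union bound: P[∪_{i=1}^{30} A_i] ≤ Σ_i P[A_i] ≤ 30·p = 30·(1/30) = 1.
Numerically: 1 ≈ 1.000.
Is 1 < 1? NO.
Since the bound 1 is ≥ 1, the union bound is uninformative here; it does NOT by itself certify existence.

30·p = 1 ≈ 1.000; existence NOT certified by the union bound.


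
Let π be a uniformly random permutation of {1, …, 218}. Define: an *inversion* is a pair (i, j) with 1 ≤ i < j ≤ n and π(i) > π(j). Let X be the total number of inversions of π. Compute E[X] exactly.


Write X = Σ X_I over the C(218, 2) = 23653 pairs i < j, with X_I the indicator of one inversion.
There are 23653 indicators.
For each fixed pair i < j, the values π(i) and π(j) are two distinct elements of {1, …, 218} in uniformly random order; by symmetry P[π(i) > π(j)] = 1/2.
By linearity: E[X] = 23653 · (1/2) = C(218, 2) · (1/2) = 23653/2 = 23653/2 ≈ 11826.50000.

E[X] = 23653/2 = 11826.50000.


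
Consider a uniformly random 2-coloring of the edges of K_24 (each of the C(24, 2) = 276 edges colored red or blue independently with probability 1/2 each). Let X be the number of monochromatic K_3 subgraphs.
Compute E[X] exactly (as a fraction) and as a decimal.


Let X = Σ_S X_S over the C(24, 3) = 2024 subsets S of size 3, where X_S = 1 if the K_3 on S is monochromatic.
For a fixed S, the K_3 on S has C(3, 2) = 3 edges. P[all 3 edges red] = (1/2)^3, and likewise for blue, so P[monochromatic] = 2·(1/2)^3 = 2^{1 − 3} = 1/4.
By linearity of expectation: E[X] = C(24, 3) · 2^{1 − 3} = 2024 · 1/4 = 506.
Numerically: E[X] ≈ 506.00000.

E[X] = C(24,3)·2^(1−C(3,2)) = 506 ≈ 506.00000.


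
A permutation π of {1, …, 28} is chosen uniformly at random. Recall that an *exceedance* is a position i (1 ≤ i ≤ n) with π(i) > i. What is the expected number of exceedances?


Write X = Σ_{i=1}^{28} X_i, where X_i = 1_{π(i) > i}.
For each fixed i, π(i) is uniform over {1, …, 28} (marginal of a uniform permutation), so P[π(i) > i] = (n − i)/n. Summing: Σ_{i=1}^{28} (n − i)/n = (0 + 1 + … + 27)/28 = 28(28 − 1)/(2·28) = (28 − 1)/2.
Hence E[X] = Σ_{i=1}^{28} (28 − i)/28 = 27/2 ≈ 13.500.

E[X] = 27/2 = 13.500.


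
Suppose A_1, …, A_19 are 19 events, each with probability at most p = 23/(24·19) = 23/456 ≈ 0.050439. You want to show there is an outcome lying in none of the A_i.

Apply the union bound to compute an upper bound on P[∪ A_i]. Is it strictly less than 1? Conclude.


Union bound: P[∪_{i=1}^{19} A_i] ≤ Σ_i P[A_i] ≤ 19·p = 19·(23/456) = 23/24.
Numerically: 23/24 ≈ 0.958333.
Is 23/24 < 1? YES.
Since P[∪ A_i] ≤ 23/24 < 1, the complement has P[∩ A_i^c] ≥ 1 − 23/24 = 1/24 > 0, so some outcome avoids every A_i.

19·p = 23/24 ≈ 0.958333; existence CERTIFIED by the union bound.


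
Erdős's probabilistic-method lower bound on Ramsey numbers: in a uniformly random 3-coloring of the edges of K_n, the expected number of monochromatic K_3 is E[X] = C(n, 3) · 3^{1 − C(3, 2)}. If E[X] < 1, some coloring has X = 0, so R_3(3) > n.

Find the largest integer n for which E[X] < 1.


We need C(n, 3) · 3^{1 − 3} < 1, i.e. C(n, 3) < 3^{3 − 1} = 9.
Check values of n near the boundary:
  n = 3: C(3, 3) = 1; 1 < 9? YES
  n = 4: C(4, 3) = 4; 4 < 9? YES
  n = 5: C(5, 3) = 10; 10 < 9? NO
  n = 6: C(6, 3) = 20; 20 < 9? NO
The largest n with C(n, 3) < 9 is n = 4 (where E[X] = 4/9 ≈ 0.4444444). Hence R_3(3) > 4, i.e. R_3(3) ≥ 5.

Largest n = 4; hence R_3(3) > 4.


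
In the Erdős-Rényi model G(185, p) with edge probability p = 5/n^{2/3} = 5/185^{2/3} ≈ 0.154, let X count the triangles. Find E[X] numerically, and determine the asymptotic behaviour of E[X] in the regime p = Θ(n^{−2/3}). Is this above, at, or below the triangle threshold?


Number of potential triangles: C(185, 3) = 1038220.
Each occurs with probability p³ ≈ (0.154)³ ≈ 3.6523009e-03.
By linearity: E[X] = C(185, 3)·p³ ≈ 1038220 · 3.6523009e-03 ≈ 3791.89189.
Since α = 2/3 < 1, p = c/n^{2/3} ≫ 1/n is above the triangle threshold p ~ 1/n. Asymptotically E[X] ~ (c³/6)·n^{3(1−α)} = (5³/6)·n^{1} → ∞; triangles are abundant w.h.p.

E[X] ≈ 3791.89189; in regime p = Θ(1/n^{2/3}) E[X] diverges (above the triangle threshold p ~ 1/n).


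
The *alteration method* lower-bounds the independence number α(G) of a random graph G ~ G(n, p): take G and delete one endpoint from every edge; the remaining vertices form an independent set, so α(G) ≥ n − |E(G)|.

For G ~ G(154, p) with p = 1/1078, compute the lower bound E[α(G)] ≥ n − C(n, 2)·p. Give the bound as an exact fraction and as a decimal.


E[|E(G)|] = C(154, 2)·p = 11781 · (1/1078) = 153/14.
E[α(G)] ≥ n − E[|E(G)|] = 154 − 153/14 = 2003/14.
Numerically: ≈ 143.071.
(This is only a lower bound; the true E[α(G)] may be larger.)

E[α(G)] ≥ 2003/14 ≈ 143.071.


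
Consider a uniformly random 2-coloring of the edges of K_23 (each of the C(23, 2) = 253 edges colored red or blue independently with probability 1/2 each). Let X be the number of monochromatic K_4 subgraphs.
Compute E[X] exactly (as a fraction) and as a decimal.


Let X = Σ_S X_S over the C(23, 4) = 8855 subsets S of size 4, where X_S = 1 if the K_4 on S is monochromatic.
For a fixed S, the K_4 on S has C(4, 2) = 6 edges. P[all 6 edges red] = (1/2)^6, and likewise for blue, so P[monochromatic] = 2·(1/2)^6 = 2^{1 − 6} = 1/32.
Summing: E[X] = C(23, 4) · 2^{1 − 6} = 8855 · 1/32 = 8855/32.
Numerically: E[X] ≈ 276.71875.

E[X] = C(23,4)·2^(1−C(4,2)) = 8855/32 ≈ 276.71875.


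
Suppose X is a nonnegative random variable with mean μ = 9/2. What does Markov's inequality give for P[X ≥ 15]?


μ = E[X] = 9/2, a = 15.
Markov: P[X ≥ 15] ≤ μ/a = (9/2)/15 = 3/10.
Numerically: ≈ 0.300000.
(Since a = 15 > μ = 4.500000, the bound 3/10 is < 1 and informative.)

P[X ≥ 15] ≤ 3/10 ≈ 0.300000.


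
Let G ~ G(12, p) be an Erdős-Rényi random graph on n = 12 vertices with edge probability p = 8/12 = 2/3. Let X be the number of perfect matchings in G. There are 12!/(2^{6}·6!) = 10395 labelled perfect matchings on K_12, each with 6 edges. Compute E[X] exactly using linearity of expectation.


K_12 has 12!/(2^{6}·6!) = 10395 labelled perfect matchings.
For each such perfect matching H, let X_H = 1 if all 6 edges of H are present in G. Then P[X_H = 1] = p^{6} = (2/3)^{6} = 64/729.
Summing the indicators: E[X] = Σ_H E[X_H] = 10395 · p^{6} = 10395 · 64/729 = 24640/27.
Numerically: E[X] ≈ 912.6.

E[X] = 10395 · (2/3)^{6} = 24640/27 ≈ 912.6.


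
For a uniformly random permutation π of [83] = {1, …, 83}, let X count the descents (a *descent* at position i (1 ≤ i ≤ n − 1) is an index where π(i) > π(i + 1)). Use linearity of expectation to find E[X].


Write X = Σ X_I over i = 1, …, 82, with X_I the indicator of one descent.
There are 82 indicators.
For each fixed i, the pair (π(i), π(i+1)) is a uniformly random ordered pair of distinct values from {1, …, 83}; by symmetry P[π(i) > π(i+1)] = 1/2.
By linearity: E[X] = 82 · (1/2) = (83 − 1) · (1/2) = 41 ≈ 41.000.

E[X] = 41 = 41.000.


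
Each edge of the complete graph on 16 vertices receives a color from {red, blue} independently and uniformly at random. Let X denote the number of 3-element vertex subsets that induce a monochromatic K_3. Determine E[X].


Let X = Σ_S X_S over the C(16, 3) = 560 subsets S of size 3, where X_S = 1 if the K_3 on S is monochromatic.
For a fixed S, the K_3 on S has C(3, 2) = 3 edges. P[all 3 edges red] = (1/2)^3, and likewise for blue, so P[monochromatic] = 2·(1/2)^3 = 2^{1 − 3} = 1/4.
By linearity: E[X] = C(16, 3) · 2^{1 − 3} = 560 · 1/4 = 140.
Numerically: E[X] ≈ 140.0000.

E[X] = C(16,3)·2^(1−C(3,2)) = 140 ≈ 140.0000.


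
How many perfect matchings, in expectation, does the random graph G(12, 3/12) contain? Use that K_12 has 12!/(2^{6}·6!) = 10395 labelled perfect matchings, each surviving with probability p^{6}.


K_12 has 12!/(2^{6}·6!) = 10395 labelled perfect matchings.
For each such perfect matching H, let X_H = 1 if all 6 edges of H are present in G. Then P[X_H = 1] = p^{6} = (1/4)^{6} = 1/4096.
By linearity: E[X] = Σ_H E[X_H] = 10395 · p^{6} = 10395 · 1/4096 = 10395/4096.
Numerically: E[X] ≈ 2.5378.

E[X] = 10395 · (1/4)^{6} = 10395/4096 ≈ 2.5378.


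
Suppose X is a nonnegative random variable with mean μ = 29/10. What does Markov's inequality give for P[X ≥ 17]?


μ = E[X] = 29/10, a = 17.
Markov: P[X ≥ 17] ≤ μ/a = (29/10)/17 = 29/170.
Numerically: ≈ 0.17059.
(Since a = 17 > μ = 2.90000, the bound 29/170 is < 1 and informative.)

P[X ≥ 17] ≤ 29/170 ≈ 0.17059.


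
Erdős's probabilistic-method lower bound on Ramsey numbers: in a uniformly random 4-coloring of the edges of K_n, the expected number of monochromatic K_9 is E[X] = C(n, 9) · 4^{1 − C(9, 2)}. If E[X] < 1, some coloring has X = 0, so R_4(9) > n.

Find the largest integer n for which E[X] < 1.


We need C(n, 9) · 4^{1 − 36} < 1, i.e. C(n, 9) < 4^{36 − 1} = 1180591620717411303424.
Check values of n near the boundary:
  n = 911: C(911, 9) = 1144686900492291197405; 1144686900492291197405 < 1180591620717411303424? YES
  n = 912: C(912, 9) = 1156095740032081475120; 1156095740032081475120 < 1180591620717411303424? YES
  n = 913: C(913, 9) = 1167605542753639808390; 1167605542753639808390 < 1180591620717411303424? YES
  n = 914: C(914, 9) = 1179217089587653905932; 1179217089587653905932 < 1180591620717411303424? YES
  n = 915: C(915, 9) = 1190931166636537885130; 1190931166636537885130 < 1180591620717411303424? NO
  n = 916: C(916, 9) = 1202748565202942340440; 1202748565202942340440 < 1180591620717411303424? NO
The largest n with C(n, 9) < 1180591620717411303424 is n = 914 (where E[X] = 294804272396913476483/295147905179352825856 ≈ 0.99884). Hence R_4(9) > 914, i.e. R_4(9) ≥ 915.

Largest n = 914; hence R_4(9) > 914.


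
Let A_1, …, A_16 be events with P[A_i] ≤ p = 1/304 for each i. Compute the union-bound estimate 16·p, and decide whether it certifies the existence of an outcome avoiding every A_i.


Union bound: P[∪_{i=1}^{16} A_i] ≤ Σ_i P[A_i] ≤ 16·p = 16·(1/304) = 1/19.
Numerically: 1/19 ≈ 0.052632.
Is 1/19 < 1? YES.
Since P[∪ A_i] ≤ 1/19 < 1, the complement has P[∩ A_i^c] ≥ 1 − 1/19 = 18/19 > 0, so some outcome avoids every A_i.

16·p = 1/19 ≈ 0.052632; existence CERTIFIED by the union bound.


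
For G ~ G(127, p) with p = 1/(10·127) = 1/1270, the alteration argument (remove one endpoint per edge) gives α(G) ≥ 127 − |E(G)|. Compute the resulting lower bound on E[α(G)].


E[|E(G)|] = C(127, 2)·p = 8001 · (1/1270) = 63/10.
E[α(G)] ≥ n − E[|E(G)|] = 127 − 63/10 = 1207/10.
Numerically: ≈ 120.70000.
(This is only a lower bound; the true E[α(G)] may be larger.)

E[α(G)] ≥ 1207/10 ≈ 120.70000.


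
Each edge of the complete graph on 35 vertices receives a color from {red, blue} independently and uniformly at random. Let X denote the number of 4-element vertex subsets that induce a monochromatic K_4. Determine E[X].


Let X = Σ_S X_S over the C(35, 4) = 52360 subsets S of size 4, where X_S = 1 if the K_4 on S is monochromatic.
For a fixed S, the K_4 on S has C(4, 2) = 6 edges. P[all 6 edges red] = (1/2)^6, and likewise for blue, so P[monochromatic] = 2·(1/2)^6 = 2^{1 − 6} = 1/32.
By linearity: E[X] = C(35, 4) · 2^{1 − 6} = 52360 · 1/32 = 6545/4.
Numerically: E[X] ≈ 1636.250.

E[X] = C(35,4)·2^(1−C(4,2)) = 6545/4 ≈ 1636.250.


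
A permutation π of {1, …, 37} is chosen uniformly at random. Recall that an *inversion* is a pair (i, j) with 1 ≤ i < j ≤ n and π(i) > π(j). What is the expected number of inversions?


Write X = Σ X_I over the C(37, 2) = 666 pairs i < j, with X_I the indicator of one inversion.
There are 666 indicators.
For each fixed pair i < j, the values π(i) and π(j) are two distinct elements of {1, …, 37} in uniformly random order; by symmetry P[π(i) > π(j)] = 1/2.
By linearity: E[X] = 666 · (1/2) = C(37, 2) · (1/2) = 666/2 = 333 ≈ 333.00000.

E[X] = 333 = 333.00000.


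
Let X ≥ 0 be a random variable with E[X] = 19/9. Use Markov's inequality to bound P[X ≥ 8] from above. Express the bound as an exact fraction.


μ = E[X] = 19/9, a = 8.
Markov: P[X ≥ 8] ≤ μ/a = (19/9)/8 = 19/72.
Numerically: ≈ 0.264.
(Since a = 8 > μ = 2.111, the bound 19/72 is < 1 and informative.)

P[X ≥ 8] ≤ 19/72 ≈ 0.264.


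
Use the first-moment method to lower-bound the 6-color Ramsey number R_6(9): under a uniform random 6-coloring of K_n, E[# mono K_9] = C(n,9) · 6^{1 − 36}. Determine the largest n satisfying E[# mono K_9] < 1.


We need C(n, 9) · 6^{1 − 36} < 1, i.e. C(n, 9) < 6^{36 − 1} = 1719070799748422591028658176.
Check values of n near the boundary:
  n = 4402: C(4402, 9) = 1696419745356657449393393700; 1696419745356657449393393700 < 1719070799748422591028658176? YES
  n = 4403: C(4403, 9) = 1699894433046281918452233150; 1699894433046281918452233150 < 1719070799748422591028658176? YES
  n = 4404: C(4404, 9) = 1703375445537161676647015880; 1703375445537161676647015880 < 1719070799748422591028658176? YES
  n = 4405: C(4405, 9) = 1706862792900636302463627150; 1706862792900636302463627150 < 1719070799748422591028658176? YES
  n = 4406: C(4406, 9) = 1710356485221788389505285700; 1710356485221788389505285700 < 1719070799748422591028658176? YES
  n = 4407: C(4407, 9) = 1713856532599459170657070050; 1713856532599459170657070050 < 1719070799748422591028658176? YES
  n = 4408: C(4408, 9) = 1717362945146264156457459600; 1717362945146264156457459600 < 1719070799748422591028658176? YES
  n = 4409: C(4409, 9) = 1720875732988608787686577131; 1720875732988608787686577131 < 1719070799748422591028658176? NO
  n = 4410: C(4410, 9) = 1724394906266704102180823710; 1724394906266704102180823710 < 1719070799748422591028658176? NO
  n = 4411: C(4411, 9) = 1727920475134582415883601405; 1727920475134582415883601405 < 1719070799748422591028658176? NO
The largest n with C(n, 9) < 1719070799748422591028658176 is n = 4408 (where E[X] = 35778394690547169926197075/35813974994758803979763712 ≈ 0.9990065). Hence R_6(9) > 4408, i.e. R_6(9) ≥ 4409.

Largest n = 4408; hence R_6(9) > 4408.


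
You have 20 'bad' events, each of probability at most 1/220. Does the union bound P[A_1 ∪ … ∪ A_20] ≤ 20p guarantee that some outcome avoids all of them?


Union bound: P[∪_{i=1}^{20} A_i] ≤ Σ_i P[A_i] ≤ 20·p = 20·(1/220) = 1/11.
Numerically: 1/11 ≈ 0.0909091.
Is 1/11 < 1? YES.
Since P[∪ A_i] ≤ 1/11 < 1, the complement has P[∩ A_i^c] ≥ 1 − 1/11 = 10/11 > 0, so some outcome avoids every A_i.

20·p = 1/11 ≈ 0.0909091; existence CERTIFIED by the union bound.


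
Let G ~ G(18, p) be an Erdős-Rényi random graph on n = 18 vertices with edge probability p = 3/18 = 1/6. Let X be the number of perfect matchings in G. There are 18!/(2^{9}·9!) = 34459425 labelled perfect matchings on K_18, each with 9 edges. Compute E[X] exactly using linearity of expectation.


K_18 has 18!/(2^{9}·9!) = 34459425 labelled perfect matchings.
For each such perfect matching H, let X_H = 1 if all 9 edges of H are present in G. Then P[X_H = 1] = p^{9} = (1/6)^{9} = 1/10077696.
By linearity of expectation: E[X] = Σ_H E[X_H] = 34459425 · p^{9} = 34459425 · 1/10077696 = 425425/124416.
Numerically: E[X] ≈ 3.42.

E[X] = 34459425 · (1/6)^{9} = 425425/124416 ≈ 3.42.


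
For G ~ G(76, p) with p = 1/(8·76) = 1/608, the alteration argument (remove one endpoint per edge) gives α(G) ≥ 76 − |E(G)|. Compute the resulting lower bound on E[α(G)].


E[|E(G)|] = C(76, 2)·p = 2850 · (1/608) = 75/16.
E[α(G)] ≥ n − E[|E(G)|] = 76 − 75/16 = 1141/16.
Numerically: ≈ 71.312.
(This is only a lower bound; the true E[α(G)] may be larger.)

E[α(G)] ≥ 1141/16 ≈ 71.312.


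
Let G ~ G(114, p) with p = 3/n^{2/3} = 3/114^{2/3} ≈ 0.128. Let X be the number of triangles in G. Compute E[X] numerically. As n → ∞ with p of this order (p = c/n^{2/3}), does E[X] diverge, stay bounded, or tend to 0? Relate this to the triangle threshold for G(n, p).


Number of potential triangles: C(114, 3) = 240464.
Each occurs with probability p³ ≈ (0.128)³ ≈ 2.07756e-03.
By linearity: E[X] = C(114, 3)·p³ ≈ 240464 · 2.07756e-03 ≈ 499.579.
Since α = 2/3 < 1, p = c/n^{2/3} ≫ 1/n is above the triangle threshold p ~ 1/n. Asymptotically E[X] ~ (c³/6)·n^{3(1−α)} = (3³/6)·n^{1} → ∞; triangles are abundant w.h.p.

E[X] ≈ 499.579; in regime p = Θ(1/n^{2/3}) E[X] diverges (above the triangle threshold p ~ 1/n).


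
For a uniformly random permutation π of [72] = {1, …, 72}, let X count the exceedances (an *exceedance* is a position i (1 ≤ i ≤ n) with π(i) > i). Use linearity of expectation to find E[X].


Write X = Σ_{i=1}^{72} X_i, where X_i = 1_{π(i) > i}.
For each fixed i, π(i) is uniform over {1, …, 72} (marginal of a uniform permutation), so P[π(i) > i] = (n − i)/n. Summing: Σ_{i=1}^{72} (n − i)/n = (0 + 1 + … + 71)/72 = 72(72 − 1)/(2·72) = (72 − 1)/2.
Hence E[X] = Σ_{i=1}^{72} (72 − i)/72 = 71/2 ≈ 35.500.

E[X] = 71/2 = 35.500.


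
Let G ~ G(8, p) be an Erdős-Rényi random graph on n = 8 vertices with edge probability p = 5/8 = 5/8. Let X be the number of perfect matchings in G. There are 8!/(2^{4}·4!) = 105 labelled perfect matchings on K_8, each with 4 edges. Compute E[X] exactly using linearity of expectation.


K_8 has 8!/(2^{4}·4!) = 105 labelled perfect matchings.
For each such perfect matching H, let X_H = 1 if all 4 edges of H are present in G. Then P[X_H = 1] = p^{4} = (5/8)^{4} = 625/4096.
By linearity: E[X] = Σ_H E[X_H] = 105 · p^{4} = 105 · 625/4096 = 65625/4096.
Numerically: E[X] ≈ 16.0217.

E[X] = 105 · (5/8)^{4} = 65625/4096 ≈ 16.0217.


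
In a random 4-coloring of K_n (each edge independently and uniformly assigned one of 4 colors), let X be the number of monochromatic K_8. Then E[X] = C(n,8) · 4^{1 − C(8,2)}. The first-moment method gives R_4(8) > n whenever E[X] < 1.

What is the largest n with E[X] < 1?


We need C(n, 8) · 4^{1 − 28} < 1, i.e. C(n, 8) < 4^{28 − 1} = 18014398509481984.
Check values of n near the boundary:
  n = 407: C(407, 8) = 17424959239309050; 17424959239309050 < 18014398509481984? YES
  n = 408: C(408, 8) = 17773458424095231; 17773458424095231 < 18014398509481984? YES
  n = 409: C(409, 8) = 18128041135797879; 18128041135797879 < 18014398509481984? NO
  n = 410: C(410, 8) = 18488798173326195; 18488798173326195 < 18014398509481984? NO
  n = 411: C(411, 8) = 18855821462126715; 18855821462126715 < 18014398509481984? NO
The largest n with C(n, 8) < 18014398509481984 is n = 408 (where E[X] = 17773458424095231/18014398509481984 ≈ 0.9866251). Hence R_4(8) > 408, i.e. R_4(8) ≥ 409.

Largest n = 408; hence R_4(8) > 408.


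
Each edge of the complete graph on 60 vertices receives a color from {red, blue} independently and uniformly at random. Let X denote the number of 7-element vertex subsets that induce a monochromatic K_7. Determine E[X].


Let X = Σ_S X_S over the C(60, 7) = 386206920 subsets S of size 7, where X_S = 1 if the K_7 on S is monochromatic.
For a fixed S, the K_7 on S has C(7, 2) = 21 edges. P[all 21 edges red] = (1/2)^21, and likewise for blue, so P[monochromatic] = 2·(1/2)^21 = 2^{1 − 21} = 1/1048576.
By linearity of expectation: E[X] = C(60, 7) · 2^{1 − 21} = 386206920 · 1/1048576 = 48275865/131072.
Numerically: E[X] ≈ 368.316.

E[X] = C(60,7)·2^(1−C(7,2)) = 48275865/131072 ≈ 368.316.


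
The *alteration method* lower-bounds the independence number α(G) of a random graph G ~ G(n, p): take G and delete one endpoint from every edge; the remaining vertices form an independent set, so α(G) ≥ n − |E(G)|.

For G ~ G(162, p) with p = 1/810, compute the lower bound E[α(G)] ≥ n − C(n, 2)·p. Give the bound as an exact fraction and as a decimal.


E[|E(G)|] = C(162, 2)·p = 13041 · (1/810) = 161/10.
E[α(G)] ≥ n − E[|E(G)|] = 162 − 161/10 = 1459/10.
Numerically: ≈ 145.900000.
(This is only a lower bound; the true E[α(G)] may be larger.)

E[α(G)] ≥ 1459/10 ≈ 145.900000.


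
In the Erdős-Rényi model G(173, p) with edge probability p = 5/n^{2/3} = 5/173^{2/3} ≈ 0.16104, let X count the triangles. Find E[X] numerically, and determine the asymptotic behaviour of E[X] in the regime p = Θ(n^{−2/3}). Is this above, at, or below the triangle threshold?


Number of potential triangles: C(173, 3) = 848046.
Each occurs with probability p³ ≈ (0.16104)³ ≈ 4.1765512e-03.
By linearity: E[X] = C(173, 3)·p³ ≈ 848046 · 4.1765512e-03 ≈ 3541.90751.
Since α = 2/3 < 1, p = c/n^{2/3} ≫ 1/n is above the triangle threshold p ~ 1/n. Asymptotically E[X] ~ (c³/6)·n^{3(1−α)} = (5³/6)·n^{1} → ∞; triangles are abundant w.h.p.

E[X] ≈ 3541.90751; in regime p = Θ(1/n^{2/3}) E[X] diverges (above the triangle threshold p ~ 1/n).


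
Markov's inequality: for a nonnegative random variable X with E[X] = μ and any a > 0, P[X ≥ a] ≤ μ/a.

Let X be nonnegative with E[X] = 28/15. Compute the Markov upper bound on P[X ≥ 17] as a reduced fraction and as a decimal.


μ = E[X] = 28/15, a = 17.
Markov: P[X ≥ 17] ≤ μ/a = (28/15)/17 = 28/255.
Numerically: ≈ 0.1098.
(Since a = 17 > μ = 1.8667, the bound 28/255 is < 1 and informative.)

P[X ≥ 17] ≤ 28/255 ≈ 0.1098.


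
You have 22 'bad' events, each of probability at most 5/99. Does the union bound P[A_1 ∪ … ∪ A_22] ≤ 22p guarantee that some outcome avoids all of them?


Union bound: P[∪_{i=1}^{22} A_i] ≤ Σ_i P[A_i] ≤ 22·p = 22·(5/99) = 10/9.
Numerically: 10/9 ≈ 1.1111.
Is 10/9 < 1? NO.
Since the bound 10/9 is ≥ 1, the union bound is uninformative here; it does NOT by itself certify existence.

22·p = 10/9 ≈ 1.1111; existence NOT certified by the union bound.


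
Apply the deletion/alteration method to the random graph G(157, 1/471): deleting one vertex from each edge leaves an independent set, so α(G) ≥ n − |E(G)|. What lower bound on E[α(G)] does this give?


E[|E(G)|] = C(157, 2)·p = 12246 · (1/471) = 26.
E[α(G)] ≥ n − E[|E(G)|] = 157 − 26 = 131.
Numerically: ≈ 131.0000.
(This is only a lower bound; the true E[α(G)] may be larger.)

E[α(G)] ≥ 131 ≈ 131.0000.


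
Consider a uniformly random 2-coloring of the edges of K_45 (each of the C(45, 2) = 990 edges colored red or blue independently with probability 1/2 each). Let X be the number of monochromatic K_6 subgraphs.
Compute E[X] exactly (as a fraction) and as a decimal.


Let X = Σ_S X_S over the C(45, 6) = 8145060 subsets S of size 6, where X_S = 1 if the K_6 on S is monochromatic.
For a fixed S, the K_6 on S has C(6, 2) = 15 edges. P[all 15 edges red] = (1/2)^15, and likewise for blue, so P[monochromatic] = 2·(1/2)^15 = 2^{1 − 15} = 1/16384.
By linearity of expectation: E[X] = C(45, 6) · 2^{1 − 15} = 8145060 · 1/16384 = 2036265/4096.
Numerically: E[X] ≈ 497.135.

E[X] = C(45,6)·2^(1−C(6,2)) = 2036265/4096 ≈ 497.135.


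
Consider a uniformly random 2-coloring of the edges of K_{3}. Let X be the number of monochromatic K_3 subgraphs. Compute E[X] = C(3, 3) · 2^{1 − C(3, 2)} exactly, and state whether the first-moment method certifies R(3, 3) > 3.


E[X] = C(3, 3) · 2^{1 − 3} = 1 · 2^{−2} = 1/4.
As a reduced fraction: E[X] = 1/4 ≈ 0.2500.
Is E[X] < 1? YES.
Since E[X] < 1, there exists a 2-coloring of K_{3} with no monochromatic K_3; hence R(3, 3) > 3.

E[X] = 1/4 ≈ 0.2500; E[X] < 1, so R(3, 3) > 3.


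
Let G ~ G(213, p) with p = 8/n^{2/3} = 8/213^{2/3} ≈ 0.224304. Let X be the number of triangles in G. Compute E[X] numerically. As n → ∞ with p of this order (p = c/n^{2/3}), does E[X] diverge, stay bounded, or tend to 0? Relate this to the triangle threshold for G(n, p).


Number of potential triangles: C(213, 3) = 1587986.
Each occurs with probability p³ ≈ (0.224304)³ ≈ 1.12852388e-02.
By linearity: E[X] = C(213, 3)·p³ ≈ 1587986 · 1.12852388e-02 ≈ 17920.801252.
Since α = 2/3 < 1, p = c/n^{2/3} ≫ 1/n is above the triangle threshold p ~ 1/n. Asymptotically E[X] ~ (c³/6)·n^{3(1−α)} = (8³/6)·n^{1} → ∞; triangles are abundant w.h.p.

E[X] ≈ 17920.801252; in regime p = Θ(1/n^{2/3}) E[X] diverges (above the triangle threshold p ~ 1/n).


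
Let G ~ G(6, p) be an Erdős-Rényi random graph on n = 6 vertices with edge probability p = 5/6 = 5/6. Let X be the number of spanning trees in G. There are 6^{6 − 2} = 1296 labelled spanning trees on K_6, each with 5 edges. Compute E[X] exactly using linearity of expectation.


K_6 has 6^{6 − 2} = 1296 labelled spanning trees.
For each such spanning tree H, let X_H = 1 if all 5 edges of H are present in G. Then P[X_H = 1] = p^{5} = (5/6)^{5} = 3125/7776.
By linearity of expectation: E[X] = Σ_H E[X_H] = 1296 · p^{5} = 1296 · 3125/7776 = 3125/6.
Numerically: E[X] ≈ 520.8.

E[X] = 1296 · (5/6)^{5} = 3125/6 ≈ 520.8.


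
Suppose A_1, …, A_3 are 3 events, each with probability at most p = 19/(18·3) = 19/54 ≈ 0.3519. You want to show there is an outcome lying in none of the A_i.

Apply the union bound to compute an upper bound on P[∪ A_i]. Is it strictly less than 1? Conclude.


Union bound: P[∪_{i=1}^{3} A_i] ≤ Σ_i P[A_i] ≤ 3·p = 3·(19/54) = 19/18.
Numerically: 19/18 ≈ 1.0556.
Is 19/18 < 1? NO.
Since the bound 19/18 is ≥ 1, the union bound is uninformative here; it does NOT by itself certify existence.

3·p = 19/18 ≈ 1.0556; existence NOT certified by the union bound.


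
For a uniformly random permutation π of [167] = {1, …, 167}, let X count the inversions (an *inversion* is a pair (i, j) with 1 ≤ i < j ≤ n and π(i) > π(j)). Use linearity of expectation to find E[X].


Write X = Σ X_I over the C(167, 2) = 13861 pairs i < j, with X_I the indicator of one inversion.
There are 13861 indicators.
For each fixed pair i < j, the values π(i) and π(j) are two distinct elements of {1, …, 167} in uniformly random order; by symmetry P[π(i) > π(j)] = 1/2.
By linearity: E[X] = 13861 · (1/2) = C(167, 2) · (1/2) = 13861/2 = 13861/2 ≈ 6930.500.

E[X] = 13861/2 = 6930.500.


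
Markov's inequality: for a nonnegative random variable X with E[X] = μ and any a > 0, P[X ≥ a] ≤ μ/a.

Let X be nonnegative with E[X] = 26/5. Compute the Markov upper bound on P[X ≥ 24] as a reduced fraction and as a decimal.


μ = E[X] = 26/5, a = 24.
Markov: P[X ≥ 24] ≤ μ/a = (26/5)/24 = 13/60.
Numerically: ≈ 0.217.
(Since a = 24 > μ = 5.200, the bound 13/60 is < 1 and informative.)

P[X ≥ 24] ≤ 13/60 ≈ 0.217.


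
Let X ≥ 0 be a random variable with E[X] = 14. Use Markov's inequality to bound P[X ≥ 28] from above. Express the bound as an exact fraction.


μ = E[X] = 14, a = 28.
Markov: P[X ≥ 28] ≤ μ/a = (14)/28 = 1/2.
Numerically: ≈ 0.5000.
(Since a = 28 > μ = 14.0000, the bound 1/2 is < 1 and informative.)

P[X ≥ 28] ≤ 1/2 ≈ 0.5000.


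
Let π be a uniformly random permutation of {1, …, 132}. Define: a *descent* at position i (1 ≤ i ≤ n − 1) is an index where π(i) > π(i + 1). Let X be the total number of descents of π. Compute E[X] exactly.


Write X = Σ X_I over i = 1, …, 131, with X_I the indicator of one descent.
There are 131 indicators.
For each fixed i, the pair (π(i), π(i+1)) is a uniformly random ordered pair of distinct values from {1, …, 132}; by symmetry P[π(i) > π(i+1)] = 1/2.
By linearity: E[X] = 131 · (1/2) = (132 − 1) · (1/2) = 131/2 ≈ 65.50000.

E[X] = 131/2 = 65.50000.


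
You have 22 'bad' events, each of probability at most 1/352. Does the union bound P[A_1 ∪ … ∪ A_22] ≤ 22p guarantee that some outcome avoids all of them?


Union bound: P[∪_{i=1}^{22} A_i] ≤ Σ_i P[A_i] ≤ 22·p = 22·(1/352) = 1/16.
Numerically: 1/16 ≈ 0.0625000.
Is 1/16 < 1? YES.
Since P[∪ A_i] ≤ 1/16 < 1, the complement has P[∩ A_i^c] ≥ 1 − 1/16 = 15/16 > 0, so some outcome avoids every A_i.

22·p = 1/16 ≈ 0.0625000; existence CERTIFIED by the union bound.


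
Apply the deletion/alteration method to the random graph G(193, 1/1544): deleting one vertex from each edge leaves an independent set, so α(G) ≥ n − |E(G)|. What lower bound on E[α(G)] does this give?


E[|E(G)|] = C(193, 2)·p = 18528 · (1/1544) = 12.
E[α(G)] ≥ n − E[|E(G)|] = 193 − 12 = 181.
Numerically: ≈ 181.0000.
(This is only a lower bound; the true E[α(G)] may be larger.)

E[α(G)] ≥ 181 ≈ 181.0000.


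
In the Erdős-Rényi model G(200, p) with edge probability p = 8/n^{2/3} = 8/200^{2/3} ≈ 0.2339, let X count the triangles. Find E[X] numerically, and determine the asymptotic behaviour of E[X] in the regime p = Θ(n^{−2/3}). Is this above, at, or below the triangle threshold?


Number of potential triangles: C(200, 3) = 1313400.
Each occurs with probability p³ ≈ (0.2339)³ ≈ 1.280000e-02.
By linearity: E[X] = C(200, 3)·p³ ≈ 1313400 · 1.280000e-02 ≈ 16811.5200.
Since α = 2/3 < 1, p = c/n^{2/3} ≫ 1/n is above the triangle threshold p ~ 1/n. Asymptotically E[X] ~ (c³/6)·n^{3(1−α)} = (8³/6)·n^{1} → ∞; triangles are abundant w.h.p.

E[X] ≈ 16811.5200; in regime p = Θ(1/n^{2/3}) E[X] diverges (above the triangle threshold p ~ 1/n).


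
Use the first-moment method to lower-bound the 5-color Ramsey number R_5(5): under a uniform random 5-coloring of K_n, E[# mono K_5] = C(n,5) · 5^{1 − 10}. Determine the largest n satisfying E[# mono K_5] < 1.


We need C(n, 5) · 5^{1 − 10} < 1, i.e. C(n, 5) < 5^{10 − 1} = 1953125.
Check values of n near the boundary:
  n = 47: C(47, 5) = 1533939; 1533939 < 1953125? YES
  n = 48: C(48, 5) = 1712304; 1712304 < 1953125? YES
  n = 49: C(49, 5) = 1906884; 1906884 < 1953125? YES
  n = 50: C(50, 5) = 2118760; 2118760 < 1953125? NO
  n = 51: C(51, 5) = 2349060; 2349060 < 1953125? NO
  n = 52: C(52, 5) = 2598960; 2598960 < 1953125? NO
The largest n with C(n, 5) < 1953125 is n = 49 (where E[X] = 1906884/1953125 ≈ 0.976325). Hence R_5(5) > 49, i.e. R_5(5) ≥ 50.

Largest n = 49; hence R_5(5) > 49.


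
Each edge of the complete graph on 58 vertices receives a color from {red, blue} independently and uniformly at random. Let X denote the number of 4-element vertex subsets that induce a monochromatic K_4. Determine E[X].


Let X = Σ_S X_S over the C(58, 4) = 424270 subsets S of size 4, where X_S = 1 if the K_4 on S is monochromatic.
For a fixed S, the K_4 on S has C(4, 2) = 6 edges. P[all 6 edges red] = (1/2)^6, and likewise for blue, so P[monochromatic] = 2·(1/2)^6 = 2^{1 − 6} = 1/32.
By linearity: E[X] = C(58, 4) · 2^{1 − 6} = 424270 · 1/32 = 212135/16.
Numerically: E[X] ≈ 13258.43750.

E[X] = C(58,4)·2^(1−C(4,2)) = 212135/16 ≈ 13258.43750.


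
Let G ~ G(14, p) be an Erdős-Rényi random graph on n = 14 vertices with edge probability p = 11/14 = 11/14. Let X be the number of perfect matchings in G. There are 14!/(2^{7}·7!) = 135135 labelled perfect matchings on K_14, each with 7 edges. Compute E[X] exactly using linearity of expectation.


K_14 has 14!/(2^{7}·7!) = 135135 labelled perfect matchings.
For each such perfect matching H, let X_H = 1 if all 7 edges of H are present in G. Then P[X_H = 1] = p^{7} = (11/14)^{7} = 19487171/105413504.
Summing the indicators: E[X] = Σ_H E[X_H] = 135135 · p^{7} = 135135 · 19487171/105413504 = 376199836155/15059072.
Numerically: E[X] ≈ 24981.6.

E[X] = 135135 · (11/14)^{7} = 376199836155/15059072 ≈ 24981.6.


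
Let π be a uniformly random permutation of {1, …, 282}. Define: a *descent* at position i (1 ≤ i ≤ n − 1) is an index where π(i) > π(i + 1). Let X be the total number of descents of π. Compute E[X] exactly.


Write X = Σ X_I over i = 1, …, 281, with X_I the indicator of one descent.
There are 281 indicators.
For each fixed i, the pair (π(i), π(i+1)) is a uniformly random ordered pair of distinct values from {1, …, 282}; by symmetry P[π(i) > π(i+1)] = 1/2.
By linearity: E[X] = 281 · (1/2) = (282 − 1) · (1/2) = 281/2 ≈ 140.50000.

E[X] = 281/2 = 140.50000.


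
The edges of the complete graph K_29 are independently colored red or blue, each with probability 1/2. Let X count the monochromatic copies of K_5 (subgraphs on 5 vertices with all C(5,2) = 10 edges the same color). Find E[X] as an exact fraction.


Let X = Σ_S X_S over the C(29, 5) = 118755 subsets S of size 5, where X_S = 1 if the K_5 on S is monochromatic.
For a fixed S, the K_5 on S has C(5, 2) = 10 edges. P[all 10 edges red] = (1/2)^10, and likewise for blue, so P[monochromatic] = 2·(1/2)^10 = 2^{1 − 10} = 1/512.
By linearity: E[X] = C(29, 5) · 2^{1 − 10} = 118755 · 1/512 = 118755/512.
Numerically: E[X] ≈ 231.943.

E[X] = C(29,5)·2^(1−C(5,2)) = 118755/512 ≈ 231.943.


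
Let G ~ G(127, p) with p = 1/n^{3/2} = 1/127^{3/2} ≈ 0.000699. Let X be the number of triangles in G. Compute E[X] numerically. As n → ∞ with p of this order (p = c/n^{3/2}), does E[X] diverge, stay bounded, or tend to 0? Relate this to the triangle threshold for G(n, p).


Number of potential triangles: C(127, 3) = 333375.
Each occurs with probability p³ ≈ (0.000699)³ ≈ 3.41101e-10.
By linearity: E[X] = C(127, 3)·p³ ≈ 333375 · 3.41101e-10 ≈ 0.000.
Since α = 3/2 > 1, p = c/n^{3/2} = o(1/n) is below the triangle threshold p ~ 1/n. Asymptotically E[X] ~ (c³/6)·n^{3(1−α)} = (1³/6)·n^{-1.5} → 0, so by Markov's inequality G has no triangles w.h.p.

E[X] ≈ 0.000; in regime p = Θ(1/n^{3/2}) E[X] tends to 0 (below the triangle threshold p ~ 1/n).


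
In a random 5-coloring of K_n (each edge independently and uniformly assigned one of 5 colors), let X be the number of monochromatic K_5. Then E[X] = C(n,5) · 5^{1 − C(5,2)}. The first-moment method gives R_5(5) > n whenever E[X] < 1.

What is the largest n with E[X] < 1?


We need C(n, 5) · 5^{1 − 10} < 1, i.e. C(n, 5) < 5^{10 − 1} = 1953125.
Check values of n near the boundary:
  n = 43: C(43, 5) = 962598; 962598 < 1953125? YES
  n = 44: C(44, 5) = 1086008; 1086008 < 1953125? YES
  n = 45: C(45, 5) = 1221759; 1221759 < 1953125? YES
  n = 46: C(46, 5) = 1370754; 1370754 < 1953125? YES
  n = 47: C(47, 5) = 1533939; 1533939 < 1953125? YES
  n = 48: C(48, 5) = 1712304; 1712304 < 1953125? YES
  n = 49: C(49, 5) = 1906884; 1906884 < 1953125? YES
  n = 50: C(50, 5) = 2118760; 2118760 < 1953125? NO
The largest n with C(n, 5) < 1953125 is n = 49 (where E[X] = 1906884/1953125 ≈ 0.976). Hence R_5(5) > 49, i.e. R_5(5) ≥ 50.

Largest n = 49; hence R_5(5) > 49.


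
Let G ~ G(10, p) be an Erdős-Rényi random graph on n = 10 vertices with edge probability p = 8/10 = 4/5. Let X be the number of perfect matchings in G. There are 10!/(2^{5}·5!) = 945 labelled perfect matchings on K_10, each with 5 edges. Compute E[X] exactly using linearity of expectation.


K_10 has 10!/(2^{5}·5!) = 945 labelled perfect matchings.
For each such perfect matching H, let X_H = 1 if all 5 edges of H are present in G. Then P[X_H = 1] = p^{5} = (4/5)^{5} = 1024/3125.
By linearity of expectation: E[X] = Σ_H E[X_H] = 945 · p^{5} = 945 · 1024/3125 = 193536/625.
Numerically: E[X] ≈ 309.7.

E[X] = 945 · (4/5)^{5} = 193536/625 ≈ 309.7.


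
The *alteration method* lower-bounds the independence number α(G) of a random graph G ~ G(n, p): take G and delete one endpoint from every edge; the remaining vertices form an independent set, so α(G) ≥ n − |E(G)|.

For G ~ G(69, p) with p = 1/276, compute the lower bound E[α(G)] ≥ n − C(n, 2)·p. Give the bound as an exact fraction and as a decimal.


E[|E(G)|] = C(69, 2)·p = 2346 · (1/276) = 17/2.
E[α(G)] ≥ n − E[|E(G)|] = 69 − 17/2 = 121/2.
Numerically: ≈ 60.50000.
(This is only a lower bound; the true E[α(G)] may be larger.)

E[α(G)] ≥ 121/2 ≈ 60.50000.


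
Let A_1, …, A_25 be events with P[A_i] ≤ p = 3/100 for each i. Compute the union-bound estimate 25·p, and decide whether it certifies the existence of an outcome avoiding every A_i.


Union bound: P[∪_{i=1}^{25} A_i] ≤ Σ_i P[A_i] ≤ 25·p = 25·(3/100) = 3/4.
Numerically: 3/4 ≈ 0.7500000.
Is 3/4 < 1? YES.
Since P[∪ A_i] ≤ 3/4 < 1, the complement has P[∩ A_i^c] ≥ 1 − 3/4 = 1/4 > 0, so some outcome avoids every A_i.

25·p = 3/4 ≈ 0.7500000; existence CERTIFIED by the union bound.


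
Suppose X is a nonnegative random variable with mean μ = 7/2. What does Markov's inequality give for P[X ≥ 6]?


μ = E[X] = 7/2, a = 6.
Markov: P[X ≥ 6] ≤ μ/a = (7/2)/6 = 7/12.
Numerically: ≈ 0.5833.
(Since a = 6 > μ = 3.5000, the bound 7/12 is < 1 and informative.)

P[X ≥ 6] ≤ 7/12 ≈ 0.5833.


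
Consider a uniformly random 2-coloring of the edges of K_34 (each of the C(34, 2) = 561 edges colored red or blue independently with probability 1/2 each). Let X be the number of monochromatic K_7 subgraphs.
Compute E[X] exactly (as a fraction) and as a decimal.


Let X = Σ_S X_S over the C(34, 7) = 5379616 subsets S of size 7, where X_S = 1 if the K_7 on S is monochromatic.
For a fixed S, the K_7 on S has C(7, 2) = 21 edges. P[all 21 edges red] = (1/2)^21, and likewise for blue, so P[monochromatic] = 2·(1/2)^21 = 2^{1 − 21} = 1/1048576.
Summing: E[X] = C(34, 7) · 2^{1 − 21} = 5379616 · 1/1048576 = 168113/32768.
Numerically: E[X] ≈ 5.13040.

E[X] = C(34,7)·2^(1−C(7,2)) = 168113/32768 ≈ 5.13040.


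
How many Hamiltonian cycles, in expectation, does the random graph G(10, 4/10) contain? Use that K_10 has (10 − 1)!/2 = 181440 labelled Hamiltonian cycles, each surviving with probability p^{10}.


K_10 has (10 − 1)!/2 = 181440 labelled Hamiltonian cycles.
For each such Hamiltonian cycle H, let X_H = 1 if all 10 edges of H are present in G. Then P[X_H = 1] = p^{10} = (2/5)^{10} = 1024/9765625.
By linearity: E[X] = Σ_H E[X_H] = 181440 · p^{10} = 181440 · 1024/9765625 = 37158912/1953125.
Numerically: E[X] ≈ 19.025.

E[X] = 181440 · (2/5)^{10} = 37158912/1953125 ≈ 19.025.


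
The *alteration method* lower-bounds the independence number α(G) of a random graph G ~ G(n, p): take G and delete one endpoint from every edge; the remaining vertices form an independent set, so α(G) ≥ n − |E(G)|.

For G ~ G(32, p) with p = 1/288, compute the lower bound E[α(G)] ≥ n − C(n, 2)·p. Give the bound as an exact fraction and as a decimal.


E[|E(G)|] = C(32, 2)·p = 496 · (1/288) = 31/18.
E[α(G)] ≥ n − E[|E(G)|] = 32 − 31/18 = 545/18.
Numerically: ≈ 30.2778.
(This is only a lower bound; the true E[α(G)] may be larger.)

E[α(G)] ≥ 545/18 ≈ 30.2778.


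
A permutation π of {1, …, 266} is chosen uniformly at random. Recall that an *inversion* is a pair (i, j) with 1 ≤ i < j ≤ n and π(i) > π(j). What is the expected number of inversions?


Write X = Σ X_I over the C(266, 2) = 35245 pairs i < j, with X_I the indicator of one inversion.
There are 35245 indicators.
For each fixed pair i < j, the values π(i) and π(j) are two distinct elements of {1, …, 266} in uniformly random order; by symmetry P[π(i) > π(j)] = 1/2.
By linearity: E[X] = 35245 · (1/2) = C(266, 2) · (1/2) = 35245/2 = 35245/2 ≈ 17622.500000.

E[X] = 35245/2 = 17622.500000.


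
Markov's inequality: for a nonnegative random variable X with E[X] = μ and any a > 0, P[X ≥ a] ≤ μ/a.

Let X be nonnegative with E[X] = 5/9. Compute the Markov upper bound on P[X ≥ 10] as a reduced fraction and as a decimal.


μ = E[X] = 5/9, a = 10.
Markov: P[X ≥ 10] ≤ μ/a = (5/9)/10 = 1/18.
Numerically: ≈ 0.055556.
(Since a = 10 > μ = 0.555556, the bound 1/18 is < 1 and informative.)

P[X ≥ 10] ≤ 1/18 ≈ 0.055556.
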